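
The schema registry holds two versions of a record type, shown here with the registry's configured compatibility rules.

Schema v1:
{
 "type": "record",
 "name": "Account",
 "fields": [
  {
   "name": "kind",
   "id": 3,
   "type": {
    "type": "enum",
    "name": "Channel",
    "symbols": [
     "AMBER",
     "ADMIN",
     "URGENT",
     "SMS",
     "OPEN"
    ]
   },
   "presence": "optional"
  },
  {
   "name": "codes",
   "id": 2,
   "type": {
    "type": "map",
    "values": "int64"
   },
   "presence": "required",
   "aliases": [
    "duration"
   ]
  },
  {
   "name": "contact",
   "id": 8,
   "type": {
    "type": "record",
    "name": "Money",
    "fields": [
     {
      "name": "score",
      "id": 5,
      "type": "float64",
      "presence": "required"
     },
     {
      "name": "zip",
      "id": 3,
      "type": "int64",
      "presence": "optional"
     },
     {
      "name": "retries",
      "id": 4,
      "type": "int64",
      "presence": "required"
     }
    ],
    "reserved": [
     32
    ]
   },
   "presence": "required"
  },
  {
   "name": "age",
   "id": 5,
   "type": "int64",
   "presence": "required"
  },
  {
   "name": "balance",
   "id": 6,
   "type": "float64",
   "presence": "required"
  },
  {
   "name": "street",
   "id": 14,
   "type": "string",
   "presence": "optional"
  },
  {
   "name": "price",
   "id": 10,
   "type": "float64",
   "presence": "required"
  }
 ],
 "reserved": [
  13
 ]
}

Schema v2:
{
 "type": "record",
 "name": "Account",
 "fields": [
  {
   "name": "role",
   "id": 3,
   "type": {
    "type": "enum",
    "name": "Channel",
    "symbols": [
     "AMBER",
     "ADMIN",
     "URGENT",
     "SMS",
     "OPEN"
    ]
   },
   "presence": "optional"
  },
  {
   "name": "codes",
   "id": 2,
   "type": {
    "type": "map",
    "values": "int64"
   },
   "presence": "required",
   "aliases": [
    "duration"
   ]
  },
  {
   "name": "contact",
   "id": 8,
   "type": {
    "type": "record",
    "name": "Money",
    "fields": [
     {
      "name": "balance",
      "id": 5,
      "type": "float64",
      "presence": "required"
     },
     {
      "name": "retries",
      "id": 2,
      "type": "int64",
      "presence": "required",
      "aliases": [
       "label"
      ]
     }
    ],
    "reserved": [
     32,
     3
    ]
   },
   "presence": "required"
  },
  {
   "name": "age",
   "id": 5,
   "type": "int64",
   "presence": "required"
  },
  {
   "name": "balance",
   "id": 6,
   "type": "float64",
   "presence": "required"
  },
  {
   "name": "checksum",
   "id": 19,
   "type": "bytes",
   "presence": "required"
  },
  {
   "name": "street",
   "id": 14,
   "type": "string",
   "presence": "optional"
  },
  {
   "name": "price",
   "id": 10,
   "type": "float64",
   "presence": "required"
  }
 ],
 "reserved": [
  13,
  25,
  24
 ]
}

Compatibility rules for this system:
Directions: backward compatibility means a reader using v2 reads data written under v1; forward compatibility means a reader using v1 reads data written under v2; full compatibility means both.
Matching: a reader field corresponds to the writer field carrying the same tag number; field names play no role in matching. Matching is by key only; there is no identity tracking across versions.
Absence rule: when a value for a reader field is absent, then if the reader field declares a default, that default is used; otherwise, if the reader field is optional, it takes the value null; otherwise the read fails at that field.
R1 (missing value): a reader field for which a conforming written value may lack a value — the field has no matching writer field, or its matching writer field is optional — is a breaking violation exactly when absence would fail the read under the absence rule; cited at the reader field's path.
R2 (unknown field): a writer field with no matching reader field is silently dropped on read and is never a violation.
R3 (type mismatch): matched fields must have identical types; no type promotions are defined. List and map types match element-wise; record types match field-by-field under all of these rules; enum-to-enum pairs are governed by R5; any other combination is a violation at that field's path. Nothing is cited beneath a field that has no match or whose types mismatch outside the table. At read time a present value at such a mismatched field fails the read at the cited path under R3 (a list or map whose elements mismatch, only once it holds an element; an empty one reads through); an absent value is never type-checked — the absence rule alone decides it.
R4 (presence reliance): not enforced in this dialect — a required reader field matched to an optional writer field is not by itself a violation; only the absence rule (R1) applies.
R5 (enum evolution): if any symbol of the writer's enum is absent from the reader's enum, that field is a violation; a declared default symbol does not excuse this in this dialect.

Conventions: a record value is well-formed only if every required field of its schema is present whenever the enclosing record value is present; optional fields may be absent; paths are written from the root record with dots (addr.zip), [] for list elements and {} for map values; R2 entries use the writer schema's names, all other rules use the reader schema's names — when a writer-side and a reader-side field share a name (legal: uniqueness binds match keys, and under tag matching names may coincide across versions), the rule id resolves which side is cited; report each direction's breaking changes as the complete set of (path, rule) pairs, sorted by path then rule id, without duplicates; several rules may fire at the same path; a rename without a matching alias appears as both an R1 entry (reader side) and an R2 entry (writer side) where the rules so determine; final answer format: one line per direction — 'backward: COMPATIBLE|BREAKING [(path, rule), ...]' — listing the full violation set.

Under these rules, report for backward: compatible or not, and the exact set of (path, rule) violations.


backward: BREAKING [(checksum, R1), (contact.retries, R1)]

the writer's type comes first in each Account pair
backward on Account — v2 reading data written by v1:
  role: Channel -> Channel, writer optional; from kind
  codes: map<string, int64> -> map<string, int64>, writer required; from codes
  contact: Money -> Money, writer required; from contact
  age: int64 -> int64, writer required; from age
  balance: float64 -> float64, writer required; from balance
  checksum: no writer-side match
  street: string -> string, writer optional; from street
  price: float64 -> float64, writer required; from price
  contact.balance: float64 -> float64, writer required; from contact.score
  contact.retries: no writer-side match
  writer field contact.zip has no reader counterpart
  writer field contact.retries has no reader counterpart
  rule R1 violated at checksum
  rule R1 violated at contact.retries
  backward on Account therefore BREAKING (2)
remaining Account differences; none change what is asked:
  renamed field kind to role in record Account -> inert for the asked Account verdict: nothing fires
  removed field zip from record Money (its key 3 joins the reserved list) -> inert for the asked Account verdict: nothing fires
  renamed field score to balance in record Money -> inert for the asked Account verdict: nothing fires


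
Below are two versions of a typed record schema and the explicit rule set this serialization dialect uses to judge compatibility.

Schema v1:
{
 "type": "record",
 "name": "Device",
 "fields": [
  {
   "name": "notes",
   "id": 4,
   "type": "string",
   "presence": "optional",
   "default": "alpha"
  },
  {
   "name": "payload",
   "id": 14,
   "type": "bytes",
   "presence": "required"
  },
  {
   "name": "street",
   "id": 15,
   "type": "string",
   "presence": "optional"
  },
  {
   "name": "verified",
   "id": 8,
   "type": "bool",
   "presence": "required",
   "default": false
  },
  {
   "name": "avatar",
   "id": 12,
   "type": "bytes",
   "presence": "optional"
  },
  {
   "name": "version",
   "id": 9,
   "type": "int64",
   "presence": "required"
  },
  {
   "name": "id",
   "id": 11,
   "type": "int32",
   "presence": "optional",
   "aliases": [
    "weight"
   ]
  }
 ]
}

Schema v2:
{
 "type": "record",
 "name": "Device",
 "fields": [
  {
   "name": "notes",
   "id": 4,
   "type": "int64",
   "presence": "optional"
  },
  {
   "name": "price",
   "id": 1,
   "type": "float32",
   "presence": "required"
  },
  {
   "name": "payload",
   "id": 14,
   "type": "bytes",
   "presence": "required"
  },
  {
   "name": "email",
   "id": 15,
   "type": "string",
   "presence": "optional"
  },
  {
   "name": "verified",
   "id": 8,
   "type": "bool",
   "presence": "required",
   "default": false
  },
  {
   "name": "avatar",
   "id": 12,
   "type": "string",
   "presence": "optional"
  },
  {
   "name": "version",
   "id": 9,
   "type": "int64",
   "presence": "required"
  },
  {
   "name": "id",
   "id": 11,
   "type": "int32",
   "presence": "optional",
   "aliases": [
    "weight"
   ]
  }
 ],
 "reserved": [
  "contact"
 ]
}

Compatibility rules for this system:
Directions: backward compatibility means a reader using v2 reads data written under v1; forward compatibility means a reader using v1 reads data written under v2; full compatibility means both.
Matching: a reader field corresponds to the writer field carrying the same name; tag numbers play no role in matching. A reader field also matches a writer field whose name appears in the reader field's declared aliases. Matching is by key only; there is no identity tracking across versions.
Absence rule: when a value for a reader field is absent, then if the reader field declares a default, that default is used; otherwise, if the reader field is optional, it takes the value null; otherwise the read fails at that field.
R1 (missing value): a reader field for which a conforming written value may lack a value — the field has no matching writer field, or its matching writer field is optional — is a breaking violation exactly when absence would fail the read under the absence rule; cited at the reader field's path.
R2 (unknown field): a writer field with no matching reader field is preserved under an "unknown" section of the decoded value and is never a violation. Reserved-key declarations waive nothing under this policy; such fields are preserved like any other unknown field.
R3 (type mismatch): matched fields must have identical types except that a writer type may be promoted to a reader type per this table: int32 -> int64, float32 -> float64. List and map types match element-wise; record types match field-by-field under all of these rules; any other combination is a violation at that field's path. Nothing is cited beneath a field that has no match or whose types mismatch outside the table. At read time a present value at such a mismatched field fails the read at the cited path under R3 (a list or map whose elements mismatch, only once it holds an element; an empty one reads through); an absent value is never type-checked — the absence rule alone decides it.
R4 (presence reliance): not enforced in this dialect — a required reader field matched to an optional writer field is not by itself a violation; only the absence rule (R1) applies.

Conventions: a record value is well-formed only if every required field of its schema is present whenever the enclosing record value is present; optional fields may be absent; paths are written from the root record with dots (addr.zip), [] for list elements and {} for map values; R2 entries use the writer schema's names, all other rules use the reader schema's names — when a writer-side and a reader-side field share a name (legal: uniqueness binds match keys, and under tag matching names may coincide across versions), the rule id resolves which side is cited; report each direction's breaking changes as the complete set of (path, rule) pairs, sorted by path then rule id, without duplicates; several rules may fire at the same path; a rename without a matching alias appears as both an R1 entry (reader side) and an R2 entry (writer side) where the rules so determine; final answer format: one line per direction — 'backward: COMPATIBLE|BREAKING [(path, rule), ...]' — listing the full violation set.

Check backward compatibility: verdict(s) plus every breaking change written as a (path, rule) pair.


in Device below, arrows point writer -> reader
backward on Device — v2 reading data written by v1:
  notes: string -> int64, writer optional; from notes
  price: no writer match
  payload: bytes -> bytes, writer required; from payload
  email: no writer match
  verified: bool -> bool, writer required; from verified
  avatar: bytes -> string, writer optional; from avatar
  version: int64 -> int64, writer required; from version
  id: int32 -> int32, writer optional; from id
  writer street: unknown to reader
  violation R3 at avatar
  violation R3 at notes
  violation R1 at price
  => backward: BREAKING (3)
the other Device changes do not affect what is asked:
  renamed field street to email in record Device -> no rule fires on it in Device's dialect; the asked verdict holds

backward: BREAKING [(avatar, R3), (notes, R3), (price, R1)]


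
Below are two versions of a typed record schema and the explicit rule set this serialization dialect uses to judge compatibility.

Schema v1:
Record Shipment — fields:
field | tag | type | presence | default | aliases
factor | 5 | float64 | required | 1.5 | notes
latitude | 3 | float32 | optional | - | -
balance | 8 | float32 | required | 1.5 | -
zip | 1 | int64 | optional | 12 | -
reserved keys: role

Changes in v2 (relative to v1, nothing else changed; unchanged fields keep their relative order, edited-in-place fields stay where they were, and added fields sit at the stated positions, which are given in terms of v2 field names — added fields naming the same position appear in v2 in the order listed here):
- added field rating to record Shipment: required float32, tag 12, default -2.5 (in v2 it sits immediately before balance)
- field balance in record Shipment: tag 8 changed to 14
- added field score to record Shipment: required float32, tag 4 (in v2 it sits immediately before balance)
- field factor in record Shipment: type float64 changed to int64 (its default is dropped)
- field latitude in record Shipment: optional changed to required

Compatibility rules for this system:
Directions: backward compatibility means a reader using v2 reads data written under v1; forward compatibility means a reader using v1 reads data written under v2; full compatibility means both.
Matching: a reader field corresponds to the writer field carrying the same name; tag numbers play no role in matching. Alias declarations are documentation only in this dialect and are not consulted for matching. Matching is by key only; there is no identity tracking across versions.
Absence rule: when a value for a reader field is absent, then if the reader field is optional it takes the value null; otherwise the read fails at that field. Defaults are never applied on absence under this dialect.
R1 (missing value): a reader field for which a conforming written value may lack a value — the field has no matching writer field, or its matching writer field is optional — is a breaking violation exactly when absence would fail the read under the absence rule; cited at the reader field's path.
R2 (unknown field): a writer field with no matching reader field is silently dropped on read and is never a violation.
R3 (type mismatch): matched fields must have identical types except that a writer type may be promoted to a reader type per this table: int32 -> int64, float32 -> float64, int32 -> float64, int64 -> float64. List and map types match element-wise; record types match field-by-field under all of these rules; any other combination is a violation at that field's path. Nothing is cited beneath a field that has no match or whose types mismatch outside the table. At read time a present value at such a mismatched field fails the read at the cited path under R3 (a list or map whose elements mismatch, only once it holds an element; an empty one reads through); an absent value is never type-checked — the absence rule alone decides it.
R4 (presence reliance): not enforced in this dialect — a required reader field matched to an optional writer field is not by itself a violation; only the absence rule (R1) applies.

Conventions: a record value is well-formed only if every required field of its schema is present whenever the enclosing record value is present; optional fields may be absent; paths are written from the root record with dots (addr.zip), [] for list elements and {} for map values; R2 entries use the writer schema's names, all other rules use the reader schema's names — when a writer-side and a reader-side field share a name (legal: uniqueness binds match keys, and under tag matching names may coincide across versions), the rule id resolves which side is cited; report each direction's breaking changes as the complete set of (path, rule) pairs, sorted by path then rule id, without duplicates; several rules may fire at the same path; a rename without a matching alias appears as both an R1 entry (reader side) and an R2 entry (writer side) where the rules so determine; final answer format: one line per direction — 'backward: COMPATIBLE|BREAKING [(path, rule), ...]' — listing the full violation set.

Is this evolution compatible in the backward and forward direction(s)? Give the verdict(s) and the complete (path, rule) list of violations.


backward: BREAKING [(factor, R3), (latitude, R1), (rating, R1), (score, R1)]; forward: COMPATIBLE []

arrows below run writer -> reader for Shipment
checking backward for Shipment: reader v2 against writer v1:
  factor <- factor (float64 -> int64, writer required)
  latitude <- latitude (float32 -> float32, writer optional)
  rating: no writer-side match
  score: no writer-side match
  balance <- balance (float32 -> float32, writer required)
  zip <- zip (int64 -> int64, writer optional)
  violation R3 at factor
  violation R1 at latitude
  violation R1 at rating
  violation R1 at score
  => backward verdict for Shipment: BREAKING, 4 violation(s)
checking forward for Shipment: reader v1 against writer v2:
  factor <- factor (int64 -> float64, writer required)
  latitude <- latitude (float32 -> float32, writer required)
  balance <- balance (float32 -> float32, writer required)
  zip <- zip (int64 -> int64, writer optional)
  writer field rating has no reader counterpart
  writer field score has no reader counterpart
  nothing fires on Shipment: forward is COMPATIBLE


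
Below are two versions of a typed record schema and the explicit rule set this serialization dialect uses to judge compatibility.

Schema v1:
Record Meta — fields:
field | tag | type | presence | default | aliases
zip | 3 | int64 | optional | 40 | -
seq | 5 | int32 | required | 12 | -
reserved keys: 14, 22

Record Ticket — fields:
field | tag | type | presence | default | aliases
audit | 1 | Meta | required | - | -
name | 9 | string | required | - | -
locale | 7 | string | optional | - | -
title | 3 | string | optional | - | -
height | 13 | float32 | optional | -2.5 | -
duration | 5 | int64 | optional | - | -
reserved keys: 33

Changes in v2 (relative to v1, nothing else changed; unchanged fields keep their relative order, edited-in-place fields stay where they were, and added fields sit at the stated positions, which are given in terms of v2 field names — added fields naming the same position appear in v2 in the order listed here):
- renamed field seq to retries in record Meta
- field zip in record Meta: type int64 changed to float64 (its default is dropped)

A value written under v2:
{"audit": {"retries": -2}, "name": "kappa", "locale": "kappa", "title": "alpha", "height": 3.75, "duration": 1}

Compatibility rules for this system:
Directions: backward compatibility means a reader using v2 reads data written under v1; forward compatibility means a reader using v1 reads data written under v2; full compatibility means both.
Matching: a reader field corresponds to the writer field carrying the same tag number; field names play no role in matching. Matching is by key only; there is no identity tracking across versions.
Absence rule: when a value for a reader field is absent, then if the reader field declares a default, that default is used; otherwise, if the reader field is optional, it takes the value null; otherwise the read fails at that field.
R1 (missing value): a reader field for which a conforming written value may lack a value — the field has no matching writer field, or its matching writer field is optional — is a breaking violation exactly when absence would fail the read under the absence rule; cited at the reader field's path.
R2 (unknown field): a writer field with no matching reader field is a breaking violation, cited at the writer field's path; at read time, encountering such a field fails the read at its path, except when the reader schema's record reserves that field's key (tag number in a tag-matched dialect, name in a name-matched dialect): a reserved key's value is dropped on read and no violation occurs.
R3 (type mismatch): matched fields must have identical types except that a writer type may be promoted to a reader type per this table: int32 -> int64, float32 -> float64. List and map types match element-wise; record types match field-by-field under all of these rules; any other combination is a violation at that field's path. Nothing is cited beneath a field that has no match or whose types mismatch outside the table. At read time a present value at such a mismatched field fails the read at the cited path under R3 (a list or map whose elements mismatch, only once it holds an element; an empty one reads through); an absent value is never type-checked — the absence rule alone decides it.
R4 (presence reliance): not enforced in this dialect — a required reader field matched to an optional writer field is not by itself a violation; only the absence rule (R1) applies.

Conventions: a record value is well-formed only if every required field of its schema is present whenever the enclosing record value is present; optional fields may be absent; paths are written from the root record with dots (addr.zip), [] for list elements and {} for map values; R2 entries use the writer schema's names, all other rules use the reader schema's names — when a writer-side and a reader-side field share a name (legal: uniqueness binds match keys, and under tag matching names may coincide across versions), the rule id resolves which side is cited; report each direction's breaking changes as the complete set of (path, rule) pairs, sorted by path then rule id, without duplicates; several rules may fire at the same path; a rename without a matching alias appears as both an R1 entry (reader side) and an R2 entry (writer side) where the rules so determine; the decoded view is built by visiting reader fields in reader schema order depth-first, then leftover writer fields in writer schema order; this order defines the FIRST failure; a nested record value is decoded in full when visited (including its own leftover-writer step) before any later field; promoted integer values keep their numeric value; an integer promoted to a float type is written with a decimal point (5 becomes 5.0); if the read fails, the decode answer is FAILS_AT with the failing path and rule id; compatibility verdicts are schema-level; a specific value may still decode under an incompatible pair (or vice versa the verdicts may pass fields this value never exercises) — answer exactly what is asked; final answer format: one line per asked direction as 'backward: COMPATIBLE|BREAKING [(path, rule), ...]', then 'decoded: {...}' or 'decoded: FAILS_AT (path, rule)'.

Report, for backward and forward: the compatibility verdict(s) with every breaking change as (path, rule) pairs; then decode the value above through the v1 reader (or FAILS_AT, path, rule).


backward: BREAKING [(audit.zip, R3)]; forward: BREAKING [(audit.zip, R3)]; decoded: {"audit": {"zip": 40, "seq": -2}, "name": "kappa", "locale": "kappa", "title": "alpha", "height": 3.75, "duration": 1}

the writer's type comes first in each Ticket pair
backward analysis of Ticket with v2 as reader and v1 as writer:
  audit: paired with writer audit (Meta -> Meta; writer required)
  name: paired with writer name (string -> string; writer required)
  locale: paired with writer locale (string -> string; writer optional)
  title: paired with writer title (string -> string; writer optional)
  height: paired with writer height (float32 -> float32; writer optional)
  duration: paired with writer duration (int64 -> int64; writer optional)
  audit.zip: paired with writer audit.zip (int64 -> float64; writer optional)
  audit.retries: paired with writer audit.seq (int32 -> int32; writer required)
  breaking: (audit.zip, R3)
  backward on Ticket therefore BREAKING (1)
forward analysis of Ticket with v1 as reader and v2 as writer:
  audit: paired with writer audit (Meta -> Meta; writer required)
  name: paired with writer name (string -> string; writer required)
  locale: paired with writer locale (string -> string; writer optional)
  title: paired with writer title (string -> string; writer optional)
  height: paired with writer height (float32 -> float32; writer optional)
  duration: paired with writer duration (int64 -> int64; writer optional)
  audit.zip: paired with writer audit.zip (float64 -> int64; writer optional)
  audit.seq: paired with writer audit.retries (int32 -> int32; writer required)
  breaking: (audit.zip, R3)
  forward on Ticket therefore BREAKING (1)
decode walk for Ticket under reader schema v1:
  audit.zip := 40 (no value, default fills)
  audit.seq := -2 (from writer retries)
  name := "kappa"
  locale := "kappa"
  title := "alpha"
  height := 3.75
  duration := 1
  => decoded: {"audit": {"zip": 40, "seq": -2}, "name": "kappa", "locale": "kappa", "title": "alpha", "height": 3.75, "duration": 1}


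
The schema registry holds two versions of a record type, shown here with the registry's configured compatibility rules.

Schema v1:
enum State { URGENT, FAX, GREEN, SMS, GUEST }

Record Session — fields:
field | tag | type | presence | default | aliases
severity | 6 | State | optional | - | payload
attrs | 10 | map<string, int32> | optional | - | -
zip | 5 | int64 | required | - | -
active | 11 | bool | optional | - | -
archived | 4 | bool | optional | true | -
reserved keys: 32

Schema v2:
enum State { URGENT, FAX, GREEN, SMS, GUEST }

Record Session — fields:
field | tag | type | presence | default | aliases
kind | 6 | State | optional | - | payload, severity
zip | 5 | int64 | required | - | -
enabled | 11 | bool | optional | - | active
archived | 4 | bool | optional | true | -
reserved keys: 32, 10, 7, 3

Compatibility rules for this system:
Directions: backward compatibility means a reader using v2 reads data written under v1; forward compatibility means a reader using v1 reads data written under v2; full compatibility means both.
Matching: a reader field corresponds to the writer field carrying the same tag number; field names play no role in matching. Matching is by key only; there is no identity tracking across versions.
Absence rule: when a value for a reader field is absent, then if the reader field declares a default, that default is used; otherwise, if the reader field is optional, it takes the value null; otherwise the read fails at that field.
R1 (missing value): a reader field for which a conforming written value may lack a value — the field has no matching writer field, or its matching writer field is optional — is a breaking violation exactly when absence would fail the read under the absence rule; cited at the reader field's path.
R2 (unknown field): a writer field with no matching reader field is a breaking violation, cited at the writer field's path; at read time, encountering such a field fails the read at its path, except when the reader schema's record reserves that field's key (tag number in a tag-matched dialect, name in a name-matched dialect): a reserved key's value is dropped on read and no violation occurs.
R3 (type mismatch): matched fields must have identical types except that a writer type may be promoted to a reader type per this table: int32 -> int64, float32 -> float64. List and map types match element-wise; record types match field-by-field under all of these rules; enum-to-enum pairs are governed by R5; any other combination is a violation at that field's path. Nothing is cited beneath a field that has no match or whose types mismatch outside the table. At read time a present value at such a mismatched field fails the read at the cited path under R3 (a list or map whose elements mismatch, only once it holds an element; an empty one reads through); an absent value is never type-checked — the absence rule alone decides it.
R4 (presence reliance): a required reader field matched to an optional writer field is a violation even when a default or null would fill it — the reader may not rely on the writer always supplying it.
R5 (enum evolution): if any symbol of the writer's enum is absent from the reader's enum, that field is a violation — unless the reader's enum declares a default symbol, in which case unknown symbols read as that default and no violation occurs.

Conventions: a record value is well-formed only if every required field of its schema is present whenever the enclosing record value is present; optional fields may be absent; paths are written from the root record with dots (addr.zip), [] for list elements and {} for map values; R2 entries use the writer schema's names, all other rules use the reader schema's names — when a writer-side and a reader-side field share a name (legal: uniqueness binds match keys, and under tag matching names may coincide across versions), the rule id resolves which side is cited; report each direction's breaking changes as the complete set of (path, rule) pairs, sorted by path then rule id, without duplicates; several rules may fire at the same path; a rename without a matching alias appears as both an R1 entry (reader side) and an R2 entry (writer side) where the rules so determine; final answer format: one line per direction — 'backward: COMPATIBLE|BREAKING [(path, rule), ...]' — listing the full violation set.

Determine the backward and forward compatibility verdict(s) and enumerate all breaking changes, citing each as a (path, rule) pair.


arrows below run writer -> reader for Session
backward pass over Session, reader schema v2, writer schema v1:
  kind: paired with writer severity (State -> State; writer optional)
  zip: paired with writer zip (int64 -> int64; writer required)
  enabled: paired with writer active (bool -> bool; writer optional)
  archived: paired with writer archived (bool -> bool; writer optional)
  leftover writer field: attrs
  => no violations; backward on Session: COMPATIBLE
forward pass over Session, reader schema v1, writer schema v2:
  severity: paired with writer kind (State -> State; writer optional)
  attrs: no writer match
  zip: paired with writer zip (int64 -> int64; writer required)
  active: paired with writer enabled (bool -> bool; writer optional)
  archived: paired with writer archived (bool -> bool; writer optional)
  => no violations; forward on Session: COMPATIBLE

backward: COMPATIBLE []; forward: COMPATIBLE []


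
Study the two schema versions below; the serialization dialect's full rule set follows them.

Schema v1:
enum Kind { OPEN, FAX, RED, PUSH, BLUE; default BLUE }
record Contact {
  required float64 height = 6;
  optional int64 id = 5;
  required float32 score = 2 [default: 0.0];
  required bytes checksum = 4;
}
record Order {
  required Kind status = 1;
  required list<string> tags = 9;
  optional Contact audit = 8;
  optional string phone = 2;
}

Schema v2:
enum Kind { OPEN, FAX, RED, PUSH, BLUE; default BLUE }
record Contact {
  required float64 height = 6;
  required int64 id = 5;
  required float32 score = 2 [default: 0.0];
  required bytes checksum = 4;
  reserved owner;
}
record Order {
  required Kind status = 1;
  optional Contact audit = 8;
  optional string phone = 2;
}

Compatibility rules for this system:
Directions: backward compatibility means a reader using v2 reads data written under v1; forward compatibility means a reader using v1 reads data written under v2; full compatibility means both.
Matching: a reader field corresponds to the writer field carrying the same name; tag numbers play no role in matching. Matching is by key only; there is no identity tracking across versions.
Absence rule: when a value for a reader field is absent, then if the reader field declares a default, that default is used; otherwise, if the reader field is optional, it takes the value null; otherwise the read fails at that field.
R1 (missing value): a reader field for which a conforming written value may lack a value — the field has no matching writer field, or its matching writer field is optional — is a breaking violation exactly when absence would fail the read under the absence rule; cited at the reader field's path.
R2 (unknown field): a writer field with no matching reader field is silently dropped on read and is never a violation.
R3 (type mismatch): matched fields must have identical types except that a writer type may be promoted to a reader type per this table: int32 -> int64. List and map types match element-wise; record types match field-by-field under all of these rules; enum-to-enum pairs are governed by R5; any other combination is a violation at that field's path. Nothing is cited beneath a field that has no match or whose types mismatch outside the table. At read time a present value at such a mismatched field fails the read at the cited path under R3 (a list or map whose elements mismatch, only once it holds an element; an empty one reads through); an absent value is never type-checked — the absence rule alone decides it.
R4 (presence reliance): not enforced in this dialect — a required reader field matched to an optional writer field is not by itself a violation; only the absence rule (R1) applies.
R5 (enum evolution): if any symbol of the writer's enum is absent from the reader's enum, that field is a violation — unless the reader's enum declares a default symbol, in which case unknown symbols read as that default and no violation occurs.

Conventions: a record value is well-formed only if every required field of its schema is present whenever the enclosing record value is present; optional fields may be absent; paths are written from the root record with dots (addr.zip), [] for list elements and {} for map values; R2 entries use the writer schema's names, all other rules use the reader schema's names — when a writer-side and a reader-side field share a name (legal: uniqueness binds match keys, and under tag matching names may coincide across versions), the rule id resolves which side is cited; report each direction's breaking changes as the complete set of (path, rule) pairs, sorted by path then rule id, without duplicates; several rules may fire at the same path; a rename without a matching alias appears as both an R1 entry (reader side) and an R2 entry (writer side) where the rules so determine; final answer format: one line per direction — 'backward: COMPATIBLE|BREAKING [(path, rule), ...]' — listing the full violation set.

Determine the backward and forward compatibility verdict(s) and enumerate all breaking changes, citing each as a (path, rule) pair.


in Order below, arrows point writer -> reader
backward on Order — v2 reading data written by v1:
  Kind -> Kind, writer required: status aligns to status
  Contact -> Contact, writer optional: audit aligns to audit
  string -> string, writer optional: phone aligns to phone
  writer field tags has no reader counterpart
  float64 -> float64, writer required: audit.height aligns to audit.height
  int64 -> int64, writer optional: audit.id aligns to audit.id
  float32 -> float32, writer required: audit.score aligns to audit.score
  bytes -> bytes, writer required: audit.checksum aligns to audit.checksum
  violation R1 at audit.id
  => backward: BREAKING (1)
forward on Order — v1 reading data written by v2:
  Kind -> Kind, writer required: status aligns to status
  no writer field matches reader tags
  Contact -> Contact, writer optional: audit aligns to audit
  string -> string, writer optional: phone aligns to phone
  float64 -> float64, writer required: audit.height aligns to audit.height
  int64 -> int64, writer required: audit.id aligns to audit.id
  float32 -> float32, writer required: audit.score aligns to audit.score
  bytes -> bytes, writer required: audit.checksum aligns to audit.checksum
  violation R1 at tags
  => forward: BREAKING (1)

backward: BREAKING [(audit.id, R1)]; forward: BREAKING [(tags, R1)]


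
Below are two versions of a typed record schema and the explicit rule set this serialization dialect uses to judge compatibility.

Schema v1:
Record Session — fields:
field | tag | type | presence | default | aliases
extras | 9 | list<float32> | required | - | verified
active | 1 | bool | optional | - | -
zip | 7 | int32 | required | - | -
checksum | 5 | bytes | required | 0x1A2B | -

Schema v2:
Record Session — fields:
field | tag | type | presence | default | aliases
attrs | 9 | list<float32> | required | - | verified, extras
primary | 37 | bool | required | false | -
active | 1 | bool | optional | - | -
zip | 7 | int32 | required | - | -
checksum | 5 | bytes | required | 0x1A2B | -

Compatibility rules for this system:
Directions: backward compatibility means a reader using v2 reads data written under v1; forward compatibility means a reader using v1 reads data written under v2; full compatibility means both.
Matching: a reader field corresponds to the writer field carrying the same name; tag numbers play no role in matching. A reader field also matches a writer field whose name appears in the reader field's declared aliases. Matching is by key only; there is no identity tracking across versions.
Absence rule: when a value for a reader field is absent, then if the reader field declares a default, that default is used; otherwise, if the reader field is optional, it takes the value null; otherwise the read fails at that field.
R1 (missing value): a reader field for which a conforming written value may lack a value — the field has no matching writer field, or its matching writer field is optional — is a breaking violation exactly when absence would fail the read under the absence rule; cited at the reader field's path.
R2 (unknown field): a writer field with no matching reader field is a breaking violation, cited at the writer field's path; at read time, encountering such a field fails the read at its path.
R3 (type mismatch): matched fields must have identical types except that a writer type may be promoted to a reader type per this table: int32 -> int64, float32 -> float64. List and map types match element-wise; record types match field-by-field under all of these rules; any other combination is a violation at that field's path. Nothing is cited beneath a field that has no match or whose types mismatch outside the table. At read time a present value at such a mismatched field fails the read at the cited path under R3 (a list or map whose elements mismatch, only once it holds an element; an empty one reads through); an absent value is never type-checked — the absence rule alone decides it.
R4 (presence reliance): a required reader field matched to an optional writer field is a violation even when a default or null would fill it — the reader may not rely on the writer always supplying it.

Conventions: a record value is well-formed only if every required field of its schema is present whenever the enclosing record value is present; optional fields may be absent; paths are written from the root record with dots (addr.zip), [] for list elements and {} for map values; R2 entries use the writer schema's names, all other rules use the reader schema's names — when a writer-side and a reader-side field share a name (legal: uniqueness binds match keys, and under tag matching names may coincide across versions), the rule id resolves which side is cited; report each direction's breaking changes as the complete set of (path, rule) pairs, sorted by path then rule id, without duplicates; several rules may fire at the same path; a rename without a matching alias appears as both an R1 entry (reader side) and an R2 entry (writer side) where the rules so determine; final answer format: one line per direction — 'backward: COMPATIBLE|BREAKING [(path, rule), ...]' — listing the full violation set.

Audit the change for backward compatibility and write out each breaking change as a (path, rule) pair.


in Session below, arrows point writer -> reader
checking backward for Session: reader v2 against writer v1:
  writer required, list<float32> -> list<float32>: reader attrs maps from writer extras
  no writer field matches reader primary
  writer optional, bool -> bool: reader active maps from writer active
  writer required, int32 -> int32: reader zip maps from writer zip
  writer required, bytes -> bytes: reader checksum maps from writer checksum
  => backward: COMPATIBLE
diffs on Session not affecting the asked answer:
  renamed field extras to attrs in record Session (alias extras declared on the renamed field) -> fires only in the forward direction of Session, which is not asked here
  added field primary to record Session: required bool, tag 37, default false (in v2 it sits immediately before active) -> fires only in the forward direction of Session, which is not asked here

backward: COMPATIBLE []
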